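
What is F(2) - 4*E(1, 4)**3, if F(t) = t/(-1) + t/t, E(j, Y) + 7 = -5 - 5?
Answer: 19651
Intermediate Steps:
E(j, Y) = -17 (E(j, Y) = -7 + (-5 - 5) = -7 - 10 = -17)
F(t) = 1 - t (F(t) = t*(-1) + 1 = -t + 1 = 1 - t)
F(2) - 4*E(1, 4)**3 = (1 - 1*2) - 4*(-17)**3 = (1 - 2) - 4*(-4913) = -1 + 19652 = 19651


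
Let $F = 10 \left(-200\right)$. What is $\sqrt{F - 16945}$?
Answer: $3 i \sqrt{2105} \approx 137.64 i$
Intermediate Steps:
$F = -2000$
$\sqrt{F - 16945} = \sqrt{-2000 - 16945} = \sqrt{-18945} = 3 i \sqrt{2105}$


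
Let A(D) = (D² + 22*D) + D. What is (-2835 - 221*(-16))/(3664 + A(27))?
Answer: 701/5014 ≈ 0.13981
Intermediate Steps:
A(D) = D² + 23*D
(-2835 - 221*(-16))/(3664 + A(27)) = (-2835 - 221*(-16))/(3664 + 27*(23 + 27)) = (-2835 + 3536)/(3664 + 27*50) = 701/(3664 + 1350) = 701/5014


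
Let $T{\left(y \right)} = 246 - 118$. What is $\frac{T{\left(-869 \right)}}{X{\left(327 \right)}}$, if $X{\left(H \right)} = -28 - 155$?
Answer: $- \frac{128}{183} \approx -0.69945$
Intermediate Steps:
$X{\left(H \right)} = -183$ ($X{\left(H \right)} = -28 - 155 = -183$)
$T{\left(y \right)} = 128$
$\frac{T{\left(-869 \right)}}{X{\left(327 \right)}} = \frac{128}{-183} = 128 \left(- \frac{1}{183}\right) = - \frac{128}{183}$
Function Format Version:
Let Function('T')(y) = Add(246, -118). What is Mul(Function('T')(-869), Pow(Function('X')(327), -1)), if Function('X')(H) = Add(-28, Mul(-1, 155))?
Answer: Rational(-128, 183) ≈ -0.69945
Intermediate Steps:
Function('X')(H) = -183 (Function('X')(H) = Add(-28, -155) = -183)
Function('T')(y) = 128
Mul(Function('T')(-869), Pow(Function('X')(327), -1)) = Mul(128, Pow(-183, -1)) = Mul(128, Rational(-1, 183)) = Rational(-128, 183)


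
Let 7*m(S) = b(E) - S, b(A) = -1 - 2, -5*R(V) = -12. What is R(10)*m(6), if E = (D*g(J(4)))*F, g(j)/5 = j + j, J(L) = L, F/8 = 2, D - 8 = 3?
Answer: -108/35 ≈ -3.0857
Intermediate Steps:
D = 11 (D = 8 + 3 = 11)
F = 16 (F = 8*2 = 16)
R(V) = 12/5 (R(V) = -⅕*(-12) = 12/5)
g(j) = 10*j (g(j) = 5*(j + j) = 5*(2*j) = 10*j)
E = 7040 (E = (11*(10*4))*16 = (11*40)*16 = 440*16 = 7040)
b(A) = -3
m(S) = -3/7 - S/7 (m(S) = (-3 - S)/7 = -3/7 - S/7)
R(10)*m(6) = 12*(-3/7 - ⅐*6)/5 = 12*(-3/7 - 6/7)/5 = (12/5)*(-9/7) = -108/35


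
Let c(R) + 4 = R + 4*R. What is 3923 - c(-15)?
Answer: 4002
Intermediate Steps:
c(R) = -4 + 5*R (c(R) = -4 + (R + 4*R) = -4 + 5*R)
3923 - c(-15) = 3923 - (-4 + 5*(-15)) = 3923 - (-4 - 75) = 3923 - 1*(-79) = 3923 + 79 = 4002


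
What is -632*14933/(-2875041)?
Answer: 9437656/2875041 ≈ 3.2826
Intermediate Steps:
-632*14933/(-2875041) = -9437656*(-1/2875041) = 9437656/2875041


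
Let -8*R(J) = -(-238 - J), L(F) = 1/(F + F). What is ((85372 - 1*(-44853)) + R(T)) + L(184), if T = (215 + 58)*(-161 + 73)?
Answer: 49016957/368 ≈ 1.3320e+5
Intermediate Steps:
L(F) = 1/(2*F)
T = -24024 (T = 273*(-88) = -24024)
R(J) = -119/4 - J/8 (R(J) = -(-1)*(-238 - J)/8 = -(238 + J)/8 = -119/4 - J/8)
((85372 - 1*(-44853)) + R(T)) + L(184) = ((85372 - 1*(-44853)) + (-119/4 - ⅛*(-24024))) + (½)/184 = ((85372 + 44853) + (-119/4 + 3003)) + (½)*(1/184) = (130225 + 11893/4) + 1/368 = 532793/4 + 1/368 = 49016957/368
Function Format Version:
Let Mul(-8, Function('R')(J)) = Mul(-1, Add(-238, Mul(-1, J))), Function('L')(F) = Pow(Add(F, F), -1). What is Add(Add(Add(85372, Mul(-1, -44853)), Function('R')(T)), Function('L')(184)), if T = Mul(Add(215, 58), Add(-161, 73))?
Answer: Rational(49016957, 368) ≈ 1.3320e+5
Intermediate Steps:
Function('L')(F) = Mul(Rational(1, 2), Pow(F, -1)) (Function('L')(F) = Pow(Mul(2, F), -1) = Mul(Rational(1, 2), Pow(F, -1)))
T = -24024 (T = Mul(273, -88) = -24024)
Function('R')(J) = Add(Rational(-119, 4), Mul(Rational(-1, 8), J)) (Function('R')(J) = Mul(Rational(-1, 8), Mul(-1, Add(-238, Mul(-1, J)))) = Mul(Rational(-1, 8), Add(238, J)) = Add(Rational(-119, 4), Mul(Rational(-1, 8), J)))
Add(Add(Add(85372, Mul(-1, -44853)), Function('R')(T)), Function('L')(184)) = Add(Add(Add(85372, Mul(-1, -44853)), Add(Rational(-119, 4), Mul(Rational(-1, 8), -24024))), Mul(Rational(1, 2), Pow(184, -1))) = Add(Add(Add(85372, 44853), Add(Rational(-119, 4), 3003)), Mul(Rational(1, 2), Rational(1, 184))) = Add(Add(130225, Rational(11893, 4)), Rational(1, 368)) = Add(Rational(532793, 4), Rational(1, 368)) = Rational(49016957, 368)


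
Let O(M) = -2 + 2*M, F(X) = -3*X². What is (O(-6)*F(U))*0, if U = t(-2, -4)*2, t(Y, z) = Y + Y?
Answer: 0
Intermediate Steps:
t(Y, z) = 2*Y
U = -8 (U = (2*(-2))*2 = -4*2 = -8)
(O(-6)*F(U))*0 = ((-2 + 2*(-6))*(-3*(-8)²))*0 = ((-2 - 12)*(-3*64))*0 = -14*(-192)*0 = 2688*0 = 0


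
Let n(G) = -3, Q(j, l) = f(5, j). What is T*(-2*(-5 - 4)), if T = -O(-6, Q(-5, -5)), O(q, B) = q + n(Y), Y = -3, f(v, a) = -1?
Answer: 162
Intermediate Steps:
Q(j, l) = -1
O(q, B) = -3 + q (O(q, B) = q - 3 = -3 + q)
T = 9 (T = -(-3 - 6) = -1*(-9) = 9)
T*(-2*(-5 - 4)) = 9*(-2*(-5 - 4)) = 9*(-2*(-9)) = 9*18 = 162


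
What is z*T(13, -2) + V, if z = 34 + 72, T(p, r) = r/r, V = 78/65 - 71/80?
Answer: 1701/16 ≈ 106.31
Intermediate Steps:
V = 5/16 (V = 78*(1/65) - 71*1/80 = 6/5 - 71/80 = 5/16 ≈ 0.31250)
T(p, r) = 1
z = 106
z*T(13, -2) + V = 106*1 + 5/16 = 106 + 5/16 = 1701/16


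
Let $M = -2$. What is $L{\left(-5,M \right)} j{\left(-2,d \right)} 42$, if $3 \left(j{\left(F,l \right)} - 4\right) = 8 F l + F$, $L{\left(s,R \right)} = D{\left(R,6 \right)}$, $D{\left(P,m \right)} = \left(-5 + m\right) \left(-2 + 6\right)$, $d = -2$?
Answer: $2352$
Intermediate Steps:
$D{\left(P,m \right)} = -20 + 4 m$ ($D{\left(P,m \right)} = \left(-5 + m\right) 4 = -20 + 4 m$)
$L{\left(s,R \right)} = 4$ ($L{\left(s,R \right)} = -20 + 4 \cdot 6 = -20 + 24 = 4$)
$j{\left(F,l \right)} = 4 + \frac{F}{3} + \frac{8 F l}{3}$ ($j{\left(F,l \right)} = 4 + \frac{8 F l + F}{3} = 4 + \frac{F + 8 F l}{3} = 4 + \left(\frac{F}{3} + \frac{8 F l}{3}\right) = 4 + \frac{F}{3} + \frac{8 F l}{3}$)
$L{\left(-5,M \right)} j{\left(-2,d \right)} 42 = 4 \left(4 + \frac{1}{3} \left(-2\right) + \frac{8}{3} \left(-2\right) \left(-2\right)\right) 42 = 4 \left(4 - \frac{2}{3} + \frac{32}{3}\right) 42 = 4 \cdot 14 \cdot 42 = 56 \cdot 42 = 2352$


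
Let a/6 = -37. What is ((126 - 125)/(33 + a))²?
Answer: 1/35721 ≈ 2.7995e-5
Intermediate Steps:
a = -222 (a = 6*(-37) = -222)
((126 - 125)/(33 + a))² = ((126 - 125)/(33 - 222))² = (1/(-189))² = (1*(-1/189))² = (-1/189)² = 1/35721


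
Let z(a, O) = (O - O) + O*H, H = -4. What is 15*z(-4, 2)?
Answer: -120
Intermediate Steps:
z(a, O) = -4*O (z(a, O) = (O - O) + O*(-4) = 0 - 4*O = -4*O)
15*z(-4, 2) = 15*(-4*2) = 15*(-8) = -120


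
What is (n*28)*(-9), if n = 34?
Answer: -8568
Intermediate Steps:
(n*28)*(-9) = (34*28)*(-9) = 952*(-9) = -8568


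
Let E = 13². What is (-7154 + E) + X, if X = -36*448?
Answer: -23113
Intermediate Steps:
X = -16128
E = 169
(-7154 + E) + X = (-7154 + 169) - 16128 = -6985 - 16128 = -23113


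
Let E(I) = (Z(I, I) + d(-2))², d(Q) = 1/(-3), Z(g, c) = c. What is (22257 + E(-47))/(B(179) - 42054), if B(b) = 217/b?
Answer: -39465383/67747041 ≈ -0.58254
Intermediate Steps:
d(Q) = -⅓
E(I) = (-⅓ + I)² (E(I) = (I - ⅓)² = (-⅓ + I)²)
(22257 + E(-47))/(B(179) - 42054) = (22257 + (-1 + 3*(-47))²/9)/(217/179 - 42054) = (22257 + (-1 - 141)²/9)/(217*(1/179) - 42054) = (22257 + (⅑)*(-142)²)/(217/179 - 42054) = (22257 + (⅑)*20164)/(-7527449/179) = (22257 + 20164/9)*(-179/7527449) = (220477/9)*(-179/7527449) = -39465383/67747041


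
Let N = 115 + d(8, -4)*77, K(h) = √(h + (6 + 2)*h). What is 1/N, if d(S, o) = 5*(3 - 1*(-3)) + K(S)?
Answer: 2425/5453737 - 462*√2/5453737 ≈ 0.00032485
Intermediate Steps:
K(h) = 3*√h (K(h) = √(h + 8*h) = √(9*h) = 3*√h)
d(S, o) = 30 + 3*√S (d(S, o) = 5*(3 - 1*(-3)) + 3*√S = 5*(3 + 3) + 3*√S = 5*6 + 3*√S = 30 + 3*√S)
N = 2425 + 462*√2 (N = 115 + (30 + 3*√8)*77 = 115 + (30 + 3*(2*√2))*77 = 115 + (30 + 6*√2)*77 = 115 + (2310 + 462*√2) = 2425 + 462*√2 ≈ 3078.4)
1/N = 1/(2425 + 462*√2)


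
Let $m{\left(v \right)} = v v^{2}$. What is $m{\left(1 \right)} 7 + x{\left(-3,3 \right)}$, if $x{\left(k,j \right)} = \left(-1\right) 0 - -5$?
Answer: $12$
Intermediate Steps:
$x{\left(k,j \right)} = 5$ ($x{\left(k,j \right)} = 0 + 5 = 5$)
$m{\left(v \right)} = v^{3}$
$m{\left(1 \right)} 7 + x{\left(-3,3 \right)} = 1^{3} \cdot 7 + 5 = 1 \cdot 7 + 5 = 7 + 5 = 12$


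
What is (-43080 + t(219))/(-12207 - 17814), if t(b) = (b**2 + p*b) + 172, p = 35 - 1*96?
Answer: 8306/30021 ≈ 0.27667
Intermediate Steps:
p = -61 (p = 35 - 96 = -61)
t(b) = 172 + b**2 - 61*b (t(b) = (b**2 - 61*b) + 172 = 172 + b**2 - 61*b)
(-43080 + t(219))/(-12207 - 17814) = (-43080 + (172 + 219**2 - 61*219))/(-12207 - 17814) = (-43080 + (172 + 47961 - 13359))/(-30021) = (-43080 + 34774)*(-1/30021) = -8306*(-1/30021) = 8306/30021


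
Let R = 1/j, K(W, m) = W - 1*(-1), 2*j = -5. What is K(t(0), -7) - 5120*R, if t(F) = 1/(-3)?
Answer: 6146/3 ≈ 2048.7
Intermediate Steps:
j = -5/2 (j = (½)*(-5) = -5/2 ≈ -2.5000)
t(F) = -⅓
K(W, m) = 1 + W (K(W, m) = W + 1 = 1 + W)
R = -⅖ (R = 1/(-5/2) = -⅖ ≈ -0.40000)
K(t(0), -7) - 5120*R = (1 - ⅓) - 5120*(-2)/5 = ⅔ - 160*(-64/5) = ⅔ + 2048 = 6146/3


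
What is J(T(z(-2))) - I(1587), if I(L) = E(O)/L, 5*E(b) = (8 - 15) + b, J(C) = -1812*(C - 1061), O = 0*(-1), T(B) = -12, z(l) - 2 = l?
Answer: 15427830067/7935 ≈ 1.9443e+6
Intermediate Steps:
z(l) = 2 + l
O = 0
J(C) = 1922532 - 1812*C (J(C) = -1812*(-1061 + C) = 1922532 - 1812*C)
E(b) = -7/5 + b/5 (E(b) = ((8 - 15) + b)/5 = (-7 + b)/5 = -7/5 + b/5)
I(L) = -7/(5*L) (I(L) = (-7/5 + (⅕)*0)/L = (-7/5 + 0)/L = -7/(5*L))
J(T(z(-2))) - I(1587) = (1922532 - 1812*(-12)) - (-7)/(5*1587) = (1922532 + 21744) - (-7)/(5*1587) = 1944276 - 1*(-7/7935) = 1944276 + 7/7935 = 15427830067/7935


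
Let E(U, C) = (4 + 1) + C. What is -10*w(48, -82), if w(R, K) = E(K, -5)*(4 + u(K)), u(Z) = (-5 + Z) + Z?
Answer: 0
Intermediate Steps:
u(Z) = -5 + 2*Z
E(U, C) = 5 + C
w(R, K) = 0 (w(R, K) = (5 - 5)*(4 + (-5 + 2*K)) = 0*(-1 + 2*K) = 0)
-10*w(48, -82) = -10*0 = 0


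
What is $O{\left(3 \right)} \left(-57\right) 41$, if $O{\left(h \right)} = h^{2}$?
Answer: $-21033$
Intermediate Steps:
$O{\left(3 \right)} \left(-57\right) 41 = 3^{2} \left(-57\right) 41 = 9 \left(-57\right) 41 = \left(-513\right) 41 = -21033$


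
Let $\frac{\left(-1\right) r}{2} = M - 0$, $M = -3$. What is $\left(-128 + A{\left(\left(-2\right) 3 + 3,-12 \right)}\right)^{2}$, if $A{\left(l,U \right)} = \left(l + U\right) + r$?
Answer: $18769$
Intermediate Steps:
$r = 6$ ($r = - 2 \left(-3 - 0\right) = - 2 \left(-3 + 0\right) = \left(-2\right) \left(-3\right) = 6$)
$A{\left(l,U \right)} = 6 + U + l$ ($A{\left(l,U \right)} = \left(l + U\right) + 6 = \left(U + l\right) + 6 = 6 + U + l$)
$\left(-128 + A{\left(\left(-2\right) 3 + 3,-12 \right)}\right)^{2} = \left(-128 + \left(6 - 12 + \left(\left(-2\right) 3 + 3\right)\right)\right)^{2} = \left(-128 + \left(6 - 12 + \left(-6 + 3\right)\right)\right)^{2} = \left(-128 - 9\right)^{2} = \left(-137\right)^{2} = 18769$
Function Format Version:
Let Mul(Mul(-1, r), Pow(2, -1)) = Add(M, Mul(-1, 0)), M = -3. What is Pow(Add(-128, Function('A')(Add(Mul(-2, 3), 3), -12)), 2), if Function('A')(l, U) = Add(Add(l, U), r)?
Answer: 18769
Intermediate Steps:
r = 6 (r = Mul(-2, Add(-3, Mul(-1, 0))) = Mul(-2, Add(-3, 0)) = Mul(-2, -3) = 6)
Function('A')(l, U) = Add(6, U, l) (Function('A')(l, U) = Add(Add(l, U), 6) = Add(Add(U, l), 6) = Add(6, U, l))
Pow(Add(-128, Function('A')(Add(Mul(-2, 3), 3), -12)), 2) = Pow(Add(-128, Add(6, -12, Add(Mul(-2, 3), 3))), 2) = Pow(Add(-128, Add(6, -12, Add(-6, 3))), 2) = Pow(Add(-128, Add(6, -12, -3)), 2) = Pow(Add(-128, -9), 2) = Pow(-137, 2) = 18769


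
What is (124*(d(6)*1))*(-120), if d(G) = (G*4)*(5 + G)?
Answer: -3928320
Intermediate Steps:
d(G) = 4*G*(5 + G) (d(G) = (4*G)*(5 + G) = 4*G*(5 + G))
(124*(d(6)*1))*(-120) = (124*((4*6*(5 + 6))*1))*(-120) = (124*((4*6*11)*1))*(-120) = (124*(264*1))*(-120) = (124*264)*(-120) = 32736*(-120) = -3928320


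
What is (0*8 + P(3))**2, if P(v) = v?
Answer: 9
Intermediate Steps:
(0*8 + P(3))**2 = (0*8 + 3)**2 = (0 + 3)**2 = 3**2 = 9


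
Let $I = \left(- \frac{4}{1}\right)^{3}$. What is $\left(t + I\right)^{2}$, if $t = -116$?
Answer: $32400$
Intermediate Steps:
$I = -64$ ($I = \left(\left(-4\right) 1\right)^{3} = \left(-4\right)^{3} = -64$)
$\left(t + I\right)^{2} = \left(-116 - 64\right)^{2} = \left(-180\right)^{2} = 32400$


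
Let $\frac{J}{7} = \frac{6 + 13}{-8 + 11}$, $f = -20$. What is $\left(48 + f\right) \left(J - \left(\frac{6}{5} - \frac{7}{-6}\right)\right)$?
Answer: $\frac{17626}{15} \approx 1175.1$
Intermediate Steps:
$J = \frac{133}{3}$ ($J = 7 \frac{6 + 13}{-8 + 11} = 7 \cdot \frac{19}{3} = \frac{133}{3} \approx 44.333$)
$\left(48 + f\right) \left(J - \left(\frac{6}{5} - \frac{7}{-6}\right)\right) = \left(48 - 20\right) \left(\frac{133}{3} - \left(\frac{6}{5} - \frac{7}{-6}\right)\right) = 28 \left(\frac{133}{3} - \left(6 \cdot \frac{1}{5} - - \frac{7}{6}\right)\right) = 28 \left(\frac{133}{3} - \left(\frac{6}{5} + \frac{7}{6}\right)\right) = 28 \left(\frac{133}{3} - \frac{71}{30}\right) = 28 \cdot \frac{1259}{30} = \frac{17626}{15}$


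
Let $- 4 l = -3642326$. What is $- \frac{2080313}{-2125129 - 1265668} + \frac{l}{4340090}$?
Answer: $\frac{24232685333251}{29432728303460} \approx 0.82332$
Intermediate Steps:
$l = \frac{1821163}{2}$ ($l = \left(- \frac{1}{4}\right) \left(-3642326\right) = \frac{1821163}{2} \approx 9.1058 \cdot 10^{5}$)
$- \frac{2080313}{-2125129 - 1265668} + \frac{l}{4340090} = - \frac{2080313}{-2125129 - 1265668} + \frac{1821163}{2 \cdot 4340090} = - \frac{2080313}{-3390797} + \frac{1821163}{2} \cdot \frac{1}{4340090} = \left(-2080313\right) \left(- \frac{1}{3390797}\right) + \frac{1821163}{8680180} = \frac{2080313}{3390797} + \frac{1821163}{8680180} = \frac{24232685333251}{29432728303460}$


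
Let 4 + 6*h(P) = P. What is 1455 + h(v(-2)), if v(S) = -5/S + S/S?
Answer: 17459/12 ≈ 1454.9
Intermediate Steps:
v(S) = 1 - 5/S (v(S) = -5/S + 1 = 1 - 5/S)
h(P) = -2/3 + P/6
1455 + h(v(-2)) = 1455 + (-2/3 + ((-5 - 2)/(-2))/6) = 1455 + (-2/3 + (-1/2*(-7))/6) = 1455 + (-2/3 + (1/6)*(7/2)) = 1455 + (-2/3 + 7/12) = 1455 - 1/12 = 17459/12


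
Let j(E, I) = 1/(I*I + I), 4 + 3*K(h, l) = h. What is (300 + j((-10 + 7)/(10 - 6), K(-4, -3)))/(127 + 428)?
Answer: 4003/7400 ≈ 0.54095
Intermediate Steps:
K(h, l) = -4/3 + h/3
j(E, I) = 1/(I + I²) (j(E, I) = 1/(I² + I) = 1/(I + I²))
(300 + j((-10 + 7)/(10 - 6), K(-4, -3)))/(127 + 428) = (300 + 1/((-4/3 + (⅓)*(-4))*(1 + (-4/3 + (⅓)*(-4)))))/(127 + 428) = (300 + 1/((-4/3 - 4/3)*(1 + (-4/3 - 4/3))))/555 = (300 + 1/((-8/3)*(1 - 8/3)))*(1/555) = (300 - 3/(8*(-5/3)))*(1/555) = (300 - 3/8*(-⅗))*(1/555) = (300 + 9/40)*(1/555) = (12009/40)*(1/555) = 4003/7400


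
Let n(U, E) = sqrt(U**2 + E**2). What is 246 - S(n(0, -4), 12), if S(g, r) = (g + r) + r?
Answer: 218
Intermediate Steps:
n(U, E) = sqrt(E**2 + U**2)
S(g, r) = g + 2*r
246 - S(n(0, -4), 12) = 246 - (sqrt((-4)**2 + 0**2) + 2*12) = 246 - (sqrt(16 + 0) + 24) = 246 - (sqrt(16) + 24) = 246 - (4 + 24) = 246 - 1*28 = 246 - 28 = 218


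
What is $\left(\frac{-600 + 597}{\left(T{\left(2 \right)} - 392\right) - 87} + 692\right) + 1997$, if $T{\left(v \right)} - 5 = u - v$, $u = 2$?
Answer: $\frac{424863}{158} \approx 2689.0$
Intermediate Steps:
$T{\left(v \right)} = 7 - v$ ($T{\left(v \right)} = 5 - \left(-2 + v\right) = 7 - v$)
$\left(\frac{-600 + 597}{\left(T{\left(2 \right)} - 392\right) - 87} + 692\right) + 1997 = \left(\frac{-600 + 597}{\left(\left(7 - 2\right) - 392\right) - 87} + 692\right) + 1997 = \left(- \frac{3}{\left(\left(7 - 2\right) - 392\right) - 87} + 692\right) + 1997 = \left(- \frac{3}{\left(5 - 392\right) - 87} + 692\right) + 1997 = \left(- \frac{3}{-387 - 87} + 692\right) + 1997 = \left(- \frac{3}{-474} + 692\right) + 1997 = \left(\left(-3\right) \left(- \frac{1}{474}\right) + 692\right) + 1997 = \left(\frac{1}{158} + 692\right) + 1997 = \frac{109337}{158} + 1997 = \frac{424863}{158}$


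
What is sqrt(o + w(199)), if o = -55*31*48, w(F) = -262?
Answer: I*sqrt(82102) ≈ 286.53*I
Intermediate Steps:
o = -81840 (o = -1705*48 = -81840)
sqrt(o + w(199)) = sqrt(-81840 - 262) = sqrt(-82102) = I*sqrt(82102)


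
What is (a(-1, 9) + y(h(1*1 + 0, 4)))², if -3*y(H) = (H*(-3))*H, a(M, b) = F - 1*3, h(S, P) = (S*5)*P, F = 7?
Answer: 163216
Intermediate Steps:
h(S, P) = 5*P*S (h(S, P) = (5*S)*P = 5*P*S)
a(M, b) = 4 (a(M, b) = 7 - 1*3 = 7 - 3 = 4)
y(H) = H² (y(H) = -H*(-3)*H/3 = -(-3*H)*H/3 = -(-1)*H² = H²)
(a(-1, 9) + y(h(1*1 + 0, 4)))² = (4 + (5*4*(1*1 + 0))²)² = (4 + (5*4*(1 + 0))²)² = (4 + (5*4*1)²)² = (4 + 20²)² = (4 + 400)² = 404² = 163216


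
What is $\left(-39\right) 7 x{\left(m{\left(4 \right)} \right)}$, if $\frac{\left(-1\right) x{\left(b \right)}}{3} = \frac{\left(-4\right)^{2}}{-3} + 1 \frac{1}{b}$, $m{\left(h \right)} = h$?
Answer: $- \frac{16653}{4} \approx -4163.3$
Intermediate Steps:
$x{\left(b \right)} = 16 - \frac{3}{b}$ ($x{\left(b \right)} = - 3 \left(\frac{\left(-4\right)^{2}}{-3} + 1 \frac{1}{b}\right) = - 3 \left(16 \left(- \frac{1}{3}\right) + \frac{1}{b}\right) = - 3 \left(- \frac{16}{3} + \frac{1}{b}\right) = 16 - \frac{3}{b}$)
$\left(-39\right) 7 x{\left(m{\left(4 \right)} \right)} = \left(-39\right) 7 \left(16 - \frac{3}{4}\right) = - 273 \left(16 - \frac{3}{4}\right) = \left(-273\right) \frac{61}{4} = - \frac{16653}{4}$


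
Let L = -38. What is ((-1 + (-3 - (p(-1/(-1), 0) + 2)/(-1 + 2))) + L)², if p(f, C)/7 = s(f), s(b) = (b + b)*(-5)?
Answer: 676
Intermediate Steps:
s(b) = -10*b (s(b) = (2*b)*(-5) = -10*b)
p(f, C) = -70*f (p(f, C) = 7*(-10*f) = -70*f)
((-1 + (-3 - (p(-1/(-1), 0) + 2)/(-1 + 2))) + L)² = ((-1 + (-3 - (-(-70)/(-1) + 2)/(-1 + 2))) - 38)² = ((-1 + (-3 - (-(-70)*(-1) + 2)/1)) - 38)² = ((-1 + (-3 - (-70*1 + 2))) - 38)² = ((-1 + (-3 - (-70 + 2))) - 38)² = ((-1 + (-3 - (-68))) - 38)² = ((-1 + (-3 - 1*(-68))) - 38)² = ((-1 + (-3 + 68)) - 38)² = ((-1 + 65) - 38)² = (64 - 38)² = 26² = 676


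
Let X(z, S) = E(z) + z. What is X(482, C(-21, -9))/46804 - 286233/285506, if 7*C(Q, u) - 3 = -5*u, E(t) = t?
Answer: -3280405387/3340705706 ≈ -0.98195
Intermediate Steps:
C(Q, u) = 3/7 - 5*u/7 (C(Q, u) = 3/7 + (-5*u)/7 = 3/7 - 5*u/7)
X(z, S) = 2*z (X(z, S) = z + z = 2*z)
X(482, C(-21, -9))/46804 - 286233/285506 = (2*482)/46804 - 286233/285506 = 964*(1/46804) - 286233*1/285506 = 241/11701 - 286233/285506 = -3280405387/3340705706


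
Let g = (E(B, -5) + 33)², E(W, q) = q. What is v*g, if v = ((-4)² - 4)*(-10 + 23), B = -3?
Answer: 122304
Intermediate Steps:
g = 784 (g = (-5 + 33)² = 28² = 784)
v = 156 (v = (16 - 4)*13 = 12*13 = 156)
v*g = 156*784 = 122304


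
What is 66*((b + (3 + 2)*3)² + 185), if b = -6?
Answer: 17556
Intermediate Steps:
66*((b + (3 + 2)*3)² + 185) = 66*((-6 + (3 + 2)*3)² + 185) = 66*((-6 + 5*3)² + 185) = 66*((-6 + 15)² + 185) = 66*(9² + 185) = 66*(81 + 185) = 66*266 = 17556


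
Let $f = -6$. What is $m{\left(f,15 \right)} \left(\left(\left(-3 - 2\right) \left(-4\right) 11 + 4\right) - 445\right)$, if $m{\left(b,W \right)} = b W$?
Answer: $19890$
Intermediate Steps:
$m{\left(b,W \right)} = W b$
$m{\left(f,15 \right)} \left(\left(\left(-3 - 2\right) \left(-4\right) 11 + 4\right) - 445\right) = 15 \left(-6\right) \left(\left(\left(-3 - 2\right) \left(-4\right) 11 + 4\right) - 445\right) = - 90 \left(\left(\left(-5\right) \left(-4\right) 11 + 4\right) - 445\right) = - 90 \left(\left(20 \cdot 11 + 4\right) - 445\right) = - 90 \left(\left(220 + 4\right) - 445\right) = - 90 \left(224 - 445\right) = \left(-90\right) \left(-221\right) = 19890$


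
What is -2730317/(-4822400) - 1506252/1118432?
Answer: -131564866933/168547702400 ≈ -0.78058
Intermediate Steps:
-2730317/(-4822400) - 1506252/1118432 = -2730317*(-1/4822400) - 1506252*1/1118432 = 2730317/4822400 - 376563/279608 = -131564866933/168547702400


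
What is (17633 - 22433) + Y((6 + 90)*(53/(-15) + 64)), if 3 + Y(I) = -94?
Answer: -4897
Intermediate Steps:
Y(I) = -97 (Y(I) = -3 - 94 = -97)
(17633 - 22433) + Y((6 + 90)*(53/(-15) + 64)) = (17633 - 22433) - 97 = -4800 - 97 = -4897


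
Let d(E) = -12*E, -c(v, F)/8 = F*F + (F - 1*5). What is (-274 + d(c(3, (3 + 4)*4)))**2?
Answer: 5959531204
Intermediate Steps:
c(v, F) = 40 - 8*F - 8*F**2 (c(v, F) = -8*(F*F + (F - 1*5)) = -8*(F**2 + (F - 5)) = -8*(F**2 + (-5 + F)) = -8*(-5 + F + F**2) = 40 - 8*F - 8*F**2)
(-274 + d(c(3, (3 + 4)*4)))**2 = (-274 - 12*(40 - 8*(3 + 4)*4 - 8*16*(3 + 4)**2))**2 = (-274 - 12*(40 - 56*4 - 8*(7*4)**2))**2 = (-274 - 12*(40 - 8*28 - 8*28**2))**2 = (-274 - 12*(40 - 224 - 8*784))**2 = (-274 - 12*(40 - 224 - 6272))**2 = (-274 - 12*(-6456))**2 = (-274 + 77472)**2 = 77198**2 = 5959531204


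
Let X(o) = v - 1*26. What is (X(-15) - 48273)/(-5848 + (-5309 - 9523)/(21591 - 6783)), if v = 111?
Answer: 14865998/1804417 ≈ 8.2387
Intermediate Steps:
X(o) = 85 (X(o) = 111 - 1*26 = 111 - 26 = 85)
(X(-15) - 48273)/(-5848 + (-5309 - 9523)/(21591 - 6783)) = (85 - 48273)/(-5848 + (-5309 - 9523)/(21591 - 6783)) = -48188/(-5848 - 14832/14808) = -48188/(-5848 - 14832*1/14808) = -48188/(-5848 - 618/617) = -48188/(-3608834/617) = -48188*(-617/3608834) = 14865998/1804417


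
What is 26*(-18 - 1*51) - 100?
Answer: -1894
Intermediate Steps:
26*(-18 - 1*51) - 100 = 26*(-18 - 51) - 100 = 26*(-69) - 100 = -1794 - 100 = -1894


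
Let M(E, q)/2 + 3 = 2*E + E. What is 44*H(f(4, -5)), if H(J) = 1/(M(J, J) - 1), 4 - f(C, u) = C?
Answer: -44/7 ≈ -6.2857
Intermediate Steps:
M(E, q) = -6 + 6*E (M(E, q) = -6 + 2*(2*E + E) = -6 + 2*(3*E) = -6 + 6*E)
f(C, u) = 4 - C
H(J) = 1/(-7 + 6*J) (H(J) = 1/((-6 + 6*J) - 1) = 1/(-7 + 6*J))
44*H(f(4, -5)) = 44/(-7 + 6*(4 - 1*4)) = 44/(-7 + 6*(4 - 4)) = 44/(-7 + 6*0) = 44/(-7 + 0) = 44/(-7) = 44*(-⅐) = -44/7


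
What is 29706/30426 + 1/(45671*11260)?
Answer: 2546078787531/2607789437660 ≈ 0.97634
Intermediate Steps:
29706/30426 + 1/(45671*11260) = 29706*(1/30426) + (1/45671)*(1/11260) = 4951/5071 + 1/514255460 = 2546078787531/2607789437660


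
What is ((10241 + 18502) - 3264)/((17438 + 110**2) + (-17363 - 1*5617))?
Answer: 8493/2186 ≈ 3.8852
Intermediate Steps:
((10241 + 18502) - 3264)/((17438 + 110**2) + (-17363 - 1*5617)) = (28743 - 3264)/((17438 + 12100) + (-17363 - 5617)) = 25479/(29538 - 22980) = 25479/6558 = 25479*(1/6558) = 8493/2186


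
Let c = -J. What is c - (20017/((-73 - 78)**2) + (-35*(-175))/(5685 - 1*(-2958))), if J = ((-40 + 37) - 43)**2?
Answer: -417310758044/197069043 ≈ -2117.6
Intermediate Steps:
J = 2116 (J = (-3 - 43)**2 = (-46)**2 = 2116)
c = -2116 (c = -1*2116 = -2116)
c - (20017/((-73 - 78)**2) + (-35*(-175))/(5685 - 1*(-2958))) = -2116 - (20017/((-73 - 78)**2) + (-35*(-175))/(5685 - 1*(-2958))) = -2116 - (20017/((-151)**2) + 6125/(5685 + 2958)) = -2116 - (20017/22801 + 6125/8643) = -2116 - 1*312663056/197069043 = -2116 - 312663056/197069043 = -417310758044/197069043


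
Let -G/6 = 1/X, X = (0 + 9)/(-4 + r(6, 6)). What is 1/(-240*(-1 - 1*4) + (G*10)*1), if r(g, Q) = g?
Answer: 3/3560 ≈ 0.00084270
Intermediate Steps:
X = 9/2 (X = (0 + 9)/(-4 + 6) = 9/2 ≈ 4.5000)
G = -4/3 (G = -6/9/2 = -6*2/9 = -4/3 ≈ -1.3333)
1/(-240*(-1 - 1*4) + (G*10)*1) = 1/(-240*(-1 - 1*4) - 4/3*10*1) = 1/(-240*(-1 - 4) - 40/3*1) = 1/(-240*(-5) - 40/3) = 1/(1200 - 40/3) = 1/(3560/3) = 3/3560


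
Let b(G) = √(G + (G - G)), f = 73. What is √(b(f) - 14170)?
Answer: √(-14170 + √73) ≈ 119.0*I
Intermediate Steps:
b(G) = √G (b(G) = √(G + 0) = √G)
√(b(f) - 14170) = √(√73 - 14170) = √(-14170 + √73)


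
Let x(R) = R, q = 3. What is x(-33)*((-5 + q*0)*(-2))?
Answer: -330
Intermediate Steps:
x(-33)*((-5 + q*0)*(-2)) = -33*(-5 + 3*0)*(-2) = -33*(-5 + 0)*(-2) = -(-165)*(-2) = -33*10 = -330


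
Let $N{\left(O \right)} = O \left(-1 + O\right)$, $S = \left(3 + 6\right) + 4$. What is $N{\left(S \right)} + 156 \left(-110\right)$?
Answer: $-17004$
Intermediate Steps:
$S = 13$ ($S = 9 + 4 = 13$)
$N{\left(S \right)} + 156 \left(-110\right) = 13 \left(-1 + 13\right) + 156 \left(-110\right) = 13 \cdot 12 - 17160 = 156 - 17160 = -17004$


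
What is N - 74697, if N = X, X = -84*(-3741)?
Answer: 239547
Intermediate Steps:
X = 314244
N = 314244
N - 74697 = 314244 - 74697 = 239547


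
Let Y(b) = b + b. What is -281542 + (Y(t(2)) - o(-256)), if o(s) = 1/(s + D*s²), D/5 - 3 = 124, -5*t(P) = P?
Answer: -58582164512261/208075520 ≈ -2.8154e+5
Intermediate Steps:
t(P) = -P/5
Y(b) = 2*b
D = 635 (D = 15 + 5*124 = 15 + 620 = 635)
o(s) = 1/(s + 635*s²)
-281542 + (Y(t(2)) - o(-256)) = -281542 + (2*(-⅕*2) - 1/((-256)*(1 + 635*(-256)))) = -281542 + (2*(-⅖) - (-1)/(256*(1 - 162560))) = -281542 + (-⅘ - (-1)/(256*(-162559))) = -281542 + (-⅘ - (-1)*(-1)/(256*162559)) = -281542 + (-⅘ - 1*1/41615104) = -281542 + (-⅘ - 1/41615104) = -281542 - 166460421/208075520 = -58582164512261/208075520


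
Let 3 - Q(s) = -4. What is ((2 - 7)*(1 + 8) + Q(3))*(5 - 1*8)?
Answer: 114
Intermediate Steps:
Q(s) = 7 (Q(s) = 3 - 1*(-4) = 3 + 4 = 7)
((2 - 7)*(1 + 8) + Q(3))*(5 - 1*8) = ((2 - 7)*(1 + 8) + 7)*(5 - 1*8) = (-5*9 + 7)*(5 - 8) = (-45 + 7)*(-3) = -38*(-3) = 114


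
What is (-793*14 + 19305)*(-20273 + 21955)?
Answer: 13797446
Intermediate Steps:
(-793*14 + 19305)*(-20273 + 21955) = (-11102 + 19305)*1682 = 8203*1682 = 13797446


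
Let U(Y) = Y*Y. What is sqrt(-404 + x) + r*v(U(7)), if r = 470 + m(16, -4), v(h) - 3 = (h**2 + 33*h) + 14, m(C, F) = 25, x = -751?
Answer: 1997325 + I*sqrt(1155) ≈ 1.9973e+6 + 33.985*I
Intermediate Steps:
U(Y) = Y**2
v(h) = 17 + h**2 + 33*h (v(h) = 3 + ((h**2 + 33*h) + 14) = 3 + (14 + h**2 + 33*h) = 17 + h**2 + 33*h)
r = 495 (r = 470 + 25 = 495)
sqrt(-404 + x) + r*v(U(7)) = sqrt(-404 - 751) + 495*(17 + (7**2)**2 + 33*7**2) = sqrt(-1155) + 495*(17 + 49**2 + 33*49) = I*sqrt(1155) + 495*(17 + 2401 + 1617) = I*sqrt(1155) + 495*4035 = I*sqrt(1155) + 1997325 = 1997325 + I*sqrt(1155)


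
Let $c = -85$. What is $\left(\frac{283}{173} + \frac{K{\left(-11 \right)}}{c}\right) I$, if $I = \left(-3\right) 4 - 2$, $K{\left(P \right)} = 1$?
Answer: $- \frac{334348}{14705} \approx -22.737$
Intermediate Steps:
$I = -14$ ($I = -12 - 2 = -14$)
$\left(\frac{283}{173} + \frac{K{\left(-11 \right)}}{c}\right) I = \left(\frac{283}{173} + 1 \frac{1}{-85}\right) \left(-14\right) = \left(283 \cdot \frac{1}{173} + 1 \left(- \frac{1}{85}\right)\right) \left(-14\right) = \left(\frac{283}{173} - \frac{1}{85}\right) \left(-14\right) = \frac{23882}{14705} \left(-14\right) = - \frac{334348}{14705}$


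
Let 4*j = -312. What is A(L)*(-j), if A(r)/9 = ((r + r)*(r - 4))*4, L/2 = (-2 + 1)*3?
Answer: 336960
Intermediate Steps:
j = -78 (j = (¼)*(-312) = -78)
L = -6 (L = 2*((-2 + 1)*3) = 2*(-1*3) = 2*(-3) = -6)
A(r) = 72*r*(-4 + r) (A(r) = 9*(((r + r)*(r - 4))*4) = 9*(((2*r)*(-4 + r))*4) = 9*((2*r*(-4 + r))*4) = 9*(8*r*(-4 + r)) = 72*r*(-4 + r))
A(L)*(-j) = (72*(-6)*(-4 - 6))*(-1*(-78)) = (72*(-6)*(-10))*78 = 4320*78 = 336960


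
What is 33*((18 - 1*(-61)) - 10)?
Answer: 2277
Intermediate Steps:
33*((18 - 1*(-61)) - 10) = 33*((18 + 61) - 10) = 33*(79 - 10) = 33*69 = 2277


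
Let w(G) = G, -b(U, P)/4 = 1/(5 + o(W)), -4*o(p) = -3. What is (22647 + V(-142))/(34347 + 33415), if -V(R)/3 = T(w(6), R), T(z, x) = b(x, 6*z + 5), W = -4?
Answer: 520929/1558526 ≈ 0.33424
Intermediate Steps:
o(p) = ¾ (o(p) = -¼*(-3) = ¾)
b(U, P) = -16/23 (b(U, P) = -4/(5 + ¾) = -4/23/4 = -4*4/23 = -16/23)
T(z, x) = -16/23
V(R) = 48/23 (V(R) = -3*(-16/23) = 48/23)
(22647 + V(-142))/(34347 + 33415) = (22647 + 48/23)/(34347 + 33415) = (520929/23)/67762 = (520929/23)*(1/67762) = 520929/1558526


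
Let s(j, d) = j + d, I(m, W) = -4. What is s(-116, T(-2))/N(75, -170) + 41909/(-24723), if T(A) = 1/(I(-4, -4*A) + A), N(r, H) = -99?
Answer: -851335/1631718 ≈ -0.52174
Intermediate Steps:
T(A) = 1/(-4 + A)
s(j, d) = d + j
s(-116, T(-2))/N(75, -170) + 41909/(-24723) = (1/(-4 - 2) - 116)/(-99) + 41909/(-24723) = (1/(-6) - 116)*(-1/99) + 41909*(-1/24723) = (-⅙ - 116)*(-1/99) - 41909/24723 = -697/6*(-1/99) - 41909/24723 = 697/594 - 41909/24723 = -851335/1631718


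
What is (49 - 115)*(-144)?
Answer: 9504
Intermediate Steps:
(49 - 115)*(-144) = -66*(-144) = 9504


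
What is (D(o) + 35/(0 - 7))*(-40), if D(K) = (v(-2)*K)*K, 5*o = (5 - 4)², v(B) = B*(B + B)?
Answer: 936/5 ≈ 187.20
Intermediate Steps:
v(B) = 2*B² (v(B) = B*(2*B) = 2*B²)
o = ⅕ (o = (5 - 4)²/5 = (⅕)*1² = (⅕)*1 = ⅕ ≈ 0.20000)
D(K) = 8*K² (D(K) = ((2*(-2)²)*K)*K = ((2*4)*K)*K = (8*K)*K = 8*K²)
(D(o) + 35/(0 - 7))*(-40) = (8*(⅕)² + 35/(0 - 7))*(-40) = (8*(1/25) + 35/(-7))*(-40) = (8/25 + 35*(-⅐))*(-40) = (8/25 - 5)*(-40) = -117/25*(-40) = 936/5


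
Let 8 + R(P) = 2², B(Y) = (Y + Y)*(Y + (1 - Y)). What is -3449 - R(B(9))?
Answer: -3445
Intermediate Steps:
B(Y) = 2*Y (B(Y) = (2*Y)*1 = 2*Y)
R(P) = -4 (R(P) = -8 + 2² = -8 + 4 = -4)
-3449 - R(B(9)) = -3449 - 1*(-4) = -3449 + 4 = -3445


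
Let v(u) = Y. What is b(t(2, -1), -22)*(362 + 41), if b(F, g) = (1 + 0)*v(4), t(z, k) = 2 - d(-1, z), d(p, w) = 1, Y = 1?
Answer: 403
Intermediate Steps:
v(u) = 1
t(z, k) = 1 (t(z, k) = 2 - 1*1 = 2 - 1 = 1)
b(F, g) = 1 (b(F, g) = (1 + 0)*1 = 1*1 = 1)
b(t(2, -1), -22)*(362 + 41) = 1*(362 + 41) = 1*403 = 403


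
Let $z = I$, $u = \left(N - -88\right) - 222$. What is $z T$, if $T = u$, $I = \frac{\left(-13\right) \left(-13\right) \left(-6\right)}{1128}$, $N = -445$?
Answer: $\frac{97851}{188} \approx 520.48$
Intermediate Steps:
$u = -579$ ($u = \left(-445 - -88\right) - 222 = \left(-445 + 88\right) - 222 = -357 - 222 = -579$)
$I = - \frac{169}{188}$ ($I = 169 \left(-6\right) \frac{1}{1128} = \left(-1014\right) \frac{1}{1128} = - \frac{169}{188} \approx -0.89894$)
$T = -579$
$z = - \frac{169}{188} \approx -0.89894$
$z T = \left(- \frac{169}{188}\right) \left(-579\right) = \frac{97851}{188}$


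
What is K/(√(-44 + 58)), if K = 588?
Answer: 42*√14 ≈ 157.15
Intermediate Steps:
K/(√(-44 + 58)) = 588/(√(-44 + 58)) = 588/(√14) = 588*(√14/14) = 42*√14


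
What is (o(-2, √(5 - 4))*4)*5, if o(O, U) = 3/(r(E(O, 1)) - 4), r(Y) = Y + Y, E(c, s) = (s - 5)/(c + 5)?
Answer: -9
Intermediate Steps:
E(c, s) = (-5 + s)/(5 + c)
r(Y) = 2*Y
o(O, U) = 3/(-4 - 8/(5 + O)) (o(O, U) = 3/(2*((-5 + 1)/(5 + O)) - 4) = 3/(2*(-4/(5 + O)) - 4) = 3/(-8/(5 + O) - 4) = 3/(-4 - 8/(5 + O)))
(o(-2, √(5 - 4))*4)*5 = ((3*(-5 - 1*(-2))/(4*(7 - 2)))*4)*5 = (((¾)*(-5 + 2)/5)*4)*5 = (((¾)*(⅕)*(-3))*4)*5 = -9/20*4*5 = -9/5*5 = -9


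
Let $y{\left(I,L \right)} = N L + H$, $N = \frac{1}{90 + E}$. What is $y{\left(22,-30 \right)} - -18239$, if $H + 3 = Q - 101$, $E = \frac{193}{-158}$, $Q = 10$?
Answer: $\frac{254515175}{14027} \approx 18145.0$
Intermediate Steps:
$E = - \frac{193}{158}$ ($E = 193 \left(- \frac{1}{158}\right) = - \frac{193}{158} \approx -1.2215$)
$N = \frac{158}{14027}$ ($N = \frac{1}{90 - \frac{193}{158}} = \frac{1}{\frac{14027}{158}} = \frac{158}{14027} \approx 0.011264$)
$H = -94$ ($H = -3 + \left(10 - 101\right) = -3 - 91 = -94$)
$y{\left(I,L \right)} = -94 + \frac{158 L}{14027}$ ($y{\left(I,L \right)} = \frac{158 L}{14027} - 94 = -94 + \frac{158 L}{14027}$)
$y{\left(22,-30 \right)} - -18239 = \left(-94 + \frac{158}{14027} \left(-30\right)\right) - -18239 = \left(-94 - \frac{4740}{14027}\right) + 18239 = - \frac{1323278}{14027} + 18239 = \frac{254515175}{14027}$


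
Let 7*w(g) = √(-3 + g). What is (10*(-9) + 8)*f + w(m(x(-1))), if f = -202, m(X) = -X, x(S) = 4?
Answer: 16564 + I*√7/7 ≈ 16564.0 + 0.37796*I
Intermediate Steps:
w(g) = √(-3 + g)/7
(10*(-9) + 8)*f + w(m(x(-1))) = (10*(-9) + 8)*(-202) + √(-3 - 1*4)/7 = (-90 + 8)*(-202) + √(-3 - 4)/7 = -82*(-202) + √(-7)/7 = 16564 + (I*√7)/7 = 16564 + I*√7/7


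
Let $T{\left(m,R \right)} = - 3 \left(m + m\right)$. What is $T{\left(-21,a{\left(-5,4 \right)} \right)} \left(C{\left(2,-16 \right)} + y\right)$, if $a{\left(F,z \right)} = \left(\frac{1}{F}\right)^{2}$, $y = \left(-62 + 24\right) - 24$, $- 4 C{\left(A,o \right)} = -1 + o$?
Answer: $- \frac{14553}{2} \approx -7276.5$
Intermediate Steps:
$C{\left(A,o \right)} = \frac{1}{4} - \frac{o}{4}$ ($C{\left(A,o \right)} = - \frac{-1 + o}{4} = \frac{1}{4} - \frac{o}{4}$)
$y = -62$ ($y = -38 - 24 = -62$)
$a{\left(F,z \right)} = \frac{1}{F^{2}}$
$T{\left(m,R \right)} = - 6 m$ ($T{\left(m,R \right)} = - 3 \cdot 2 m = - 6 m$)
$T{\left(-21,a{\left(-5,4 \right)} \right)} \left(C{\left(2,-16 \right)} + y\right) = \left(-6\right) \left(-21\right) \left(\left(\frac{1}{4} - -4\right) - 62\right) = 126 \left(\left(\frac{1}{4} + 4\right) - 62\right) = 126 \left(\frac{17}{4} - 62\right) = 126 \left(- \frac{231}{4}\right) = - \frac{14553}{2}$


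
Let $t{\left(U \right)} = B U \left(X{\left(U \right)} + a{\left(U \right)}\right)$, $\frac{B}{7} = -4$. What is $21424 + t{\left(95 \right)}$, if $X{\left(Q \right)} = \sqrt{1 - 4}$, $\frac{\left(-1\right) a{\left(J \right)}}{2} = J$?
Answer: $526824 - 2660 i \sqrt{3} \approx 5.2682 \cdot 10^{5} - 4607.3 i$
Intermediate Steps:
$B = -28$ ($B = 7 \left(-4\right) = -28$)
$a{\left(J \right)} = - 2 J$
$X{\left(Q \right)} = i \sqrt{3}$ ($X{\left(Q \right)} = \sqrt{-3} = i \sqrt{3}$)
$t{\left(U \right)} = - 28 U \left(- 2 U + i \sqrt{3}\right)$ ($t{\left(U \right)} = - 28 U \left(i \sqrt{3} - 2 U\right) = - 28 U \left(- 2 U + i \sqrt{3}\right)$)
$21424 + t{\left(95 \right)} = 21424 + 28 \cdot 95 \left(2 \cdot 95 - i \sqrt{3}\right) = 21424 + 28 \cdot 95 \left(190 - i \sqrt{3}\right) = 21424 + \left(505400 - 2660 i \sqrt{3}\right) = 526824 - 2660 i \sqrt{3}$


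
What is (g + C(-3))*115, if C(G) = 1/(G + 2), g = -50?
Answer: -5865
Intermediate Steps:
C(G) = 1/(2 + G)
(g + C(-3))*115 = (-50 + 1/(2 - 3))*115 = (-50 + 1/(-1))*115 = (-50 - 1)*115 = -51*115 = -5865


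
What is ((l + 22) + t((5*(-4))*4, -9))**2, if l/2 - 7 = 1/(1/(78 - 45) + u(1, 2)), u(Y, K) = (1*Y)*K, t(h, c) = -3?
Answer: 5184729/4489 ≈ 1155.0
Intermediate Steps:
u(Y, K) = K*Y (u(Y, K) = Y*K = K*Y)
l = 1004/67 (l = 14 + 2/(1/(78 - 45) + 2*1) = 14 + 2/(1/33 + 2) = 14 + 2/(67/33) = 14 + 2*(33/67) = 14 + 66/67 = 1004/67 ≈ 14.985)
((l + 22) + t((5*(-4))*4, -9))**2 = ((1004/67 + 22) - 3)**2 = (2478/67 - 3)**2 = (2277/67)**2 = 5184729/4489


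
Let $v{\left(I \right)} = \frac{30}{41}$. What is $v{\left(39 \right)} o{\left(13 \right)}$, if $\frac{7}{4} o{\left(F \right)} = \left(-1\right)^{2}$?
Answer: $\frac{120}{287} \approx 0.41812$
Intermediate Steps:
$v{\left(I \right)} = \frac{30}{41}$ ($v{\left(I \right)} = 30 \cdot \frac{1}{41} = \frac{30}{41}$)
$o{\left(F \right)} = \frac{4}{7}$ ($o{\left(F \right)} = \frac{4 \left(-1\right)^{2}}{7} = \frac{4}{7} \cdot 1 = \frac{4}{7}$)
$v{\left(39 \right)} o{\left(13 \right)} = \frac{30}{41} \cdot \frac{4}{7} = \frac{120}{287}$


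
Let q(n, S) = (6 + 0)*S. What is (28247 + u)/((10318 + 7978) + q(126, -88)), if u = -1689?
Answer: 13279/8884 ≈ 1.4947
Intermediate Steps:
q(n, S) = 6*S
(28247 + u)/((10318 + 7978) + q(126, -88)) = (28247 - 1689)/((10318 + 7978) + 6*(-88)) = 26558/(18296 - 528) = 26558/17768 = 26558*(1/17768) = 13279/8884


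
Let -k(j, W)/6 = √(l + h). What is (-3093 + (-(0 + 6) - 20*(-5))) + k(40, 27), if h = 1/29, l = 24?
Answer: -2999 - 6*√20213/29 ≈ -3028.4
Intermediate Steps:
h = 1/29 ≈ 0.034483
k(j, W) = -6*√20213/29 (k(j, W) = -6*√(24 + 1/29) = -6*√20213/29)
(-3093 + (-(0 + 6) - 20*(-5))) + k(40, 27) = (-3093 + (-(0 + 6) - 20*(-5))) - 6*√20213/29 = (-3093 + (-1*6 + 100)) - 6*√20213/29 = (-3093 + (-6 + 100)) - 6*√20213/29 = (-3093 + 94) - 6*√20213/29 = -2999 - 6*√20213/29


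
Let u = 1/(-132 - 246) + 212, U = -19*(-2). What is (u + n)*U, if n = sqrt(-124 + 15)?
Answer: 1522565/189 + 38*I*sqrt(109) ≈ 8055.9 + 396.73*I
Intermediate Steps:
n = I*sqrt(109) (n = sqrt(-109) = I*sqrt(109) ≈ 10.44*I)
U = 38
u = 80135/378 (u = 1/(-378) + 212 = -1/378 + 212 = 80135/378 ≈ 212.00)
(u + n)*U = (80135/378 + I*sqrt(109))*38 = 1522565/189 + 38*I*sqrt(109)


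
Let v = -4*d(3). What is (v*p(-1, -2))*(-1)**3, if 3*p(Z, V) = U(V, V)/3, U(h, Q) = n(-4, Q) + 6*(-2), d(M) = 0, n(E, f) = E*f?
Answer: 0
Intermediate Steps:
U(h, Q) = -12 - 4*Q (U(h, Q) = -4*Q + 6*(-2) = -4*Q - 12 = -12 - 4*Q)
p(Z, V) = -4/3 - 4*V/9 (p(Z, V) = ((-12 - 4*V)/3)/3 = ((-12 - 4*V)*(1/3))/3 = (-4 - 4*V/3)/3 = -4/3 - 4*V/9)
v = 0 (v = -4*0 = 0)
(v*p(-1, -2))*(-1)**3 = (0*(-4/3 - 4/9*(-2)))*(-1)**3 = (0*(-4/3 + 8/9))*(-1) = (0*(-4/9))*(-1) = 0*(-1) = 0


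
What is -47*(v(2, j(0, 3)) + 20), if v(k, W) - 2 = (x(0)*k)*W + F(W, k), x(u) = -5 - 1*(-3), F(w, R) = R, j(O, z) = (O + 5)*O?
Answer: -1128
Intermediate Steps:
j(O, z) = O*(5 + O) (j(O, z) = (5 + O)*O = O*(5 + O))
x(u) = -2 (x(u) = -5 + 3 = -2)
v(k, W) = 2 + k - 2*W*k (v(k, W) = 2 + ((-2*k)*W + k) = 2 + (-2*W*k + k) = 2 + (k - 2*W*k) = 2 + k - 2*W*k)
-47*(v(2, j(0, 3)) + 20) = -47*((2 + 2 - 2*0*(5 + 0)*2) + 20) = -47*((2 + 2 - 2*0*5*2) + 20) = -47*((2 + 2 - 2*0*2) + 20) = -47*((2 + 2 + 0) + 20) = -47*(4 + 20) = -47*24 = -1128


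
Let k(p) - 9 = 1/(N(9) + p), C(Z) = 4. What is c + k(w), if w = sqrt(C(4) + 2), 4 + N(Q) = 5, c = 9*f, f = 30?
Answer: 1394/5 + sqrt(6)/5 ≈ 279.29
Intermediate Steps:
c = 270 (c = 9*30 = 270)
N(Q) = 1 (N(Q) = -4 + 5 = 1)
w = sqrt(6) (w = sqrt(4 + 2) = sqrt(6) ≈ 2.4495)
k(p) = 9 + 1/(1 + p)
c + k(w) = 270 + (10 + 9*sqrt(6))/(1 + sqrt(6))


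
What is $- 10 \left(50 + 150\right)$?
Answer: $-2000$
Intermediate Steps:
$- 10 \left(50 + 150\right) = \left(-10\right) 200 = -2000$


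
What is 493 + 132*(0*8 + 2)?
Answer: 757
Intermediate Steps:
493 + 132*(0*8 + 2) = 493 + 132*(0 + 2) = 493 + 132*2 = 493 + 264 = 757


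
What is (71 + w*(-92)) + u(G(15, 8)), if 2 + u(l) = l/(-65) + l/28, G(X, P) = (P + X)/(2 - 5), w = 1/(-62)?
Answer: 11903719/169260 ≈ 70.328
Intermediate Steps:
w = -1/62 ≈ -0.016129
G(X, P) = -P/3 - X/3 (G(X, P) = (P + X)/(-3) = (P + X)*(-1/3) = -P/3 - X/3)
u(l) = -2 + 37*l/1820 (u(l) = -2 + (l/(-65) + l/28) = -2 + (l*(-1/65) + l*(1/28)) = -2 + (-l/65 + l/28) = -2 + 37*l/1820)
(71 + w*(-92)) + u(G(15, 8)) = (71 - 1/62*(-92)) + (-2 + 37*(-1/3*8 - 1/3*15)/1820) = (71 + 46/31) + (-2 + 37*(-8/3 - 5)/1820) = 2247/31 + (-2 + (37/1820)*(-23/3)) = 2247/31 + (-2 - 851/5460) = 2247/31 - 11771/5460 = 11903719/169260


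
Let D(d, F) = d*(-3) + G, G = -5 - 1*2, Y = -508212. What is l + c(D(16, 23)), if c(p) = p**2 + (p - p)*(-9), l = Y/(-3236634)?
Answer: 543962559/179813 ≈ 3025.2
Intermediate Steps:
G = -7 (G = -5 - 2 = -7)
D(d, F) = -7 - 3*d (D(d, F) = d*(-3) - 7 = -3*d - 7 = -7 - 3*d)
l = 28234/179813 (l = -508212/(-3236634) = -508212*(-1/3236634) = 28234/179813 ≈ 0.15702)
c(p) = p**2 (c(p) = p**2 + 0*(-9) = p**2 + 0 = p**2)
l + c(D(16, 23)) = 28234/179813 + (-7 - 3*16)**2 = 28234/179813 + (-7 - 48)**2 = 28234/179813 + (-55)**2 = 28234/179813 + 3025 = 543962559/179813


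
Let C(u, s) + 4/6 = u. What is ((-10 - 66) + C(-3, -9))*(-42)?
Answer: 3346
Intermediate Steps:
C(u, s) = -2/3 + u
((-10 - 66) + C(-3, -9))*(-42) = ((-10 - 66) + (-2/3 - 3))*(-42) = (-76 - 11/3)*(-42) = -239/3*(-42) = 3346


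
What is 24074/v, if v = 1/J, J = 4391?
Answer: 105708934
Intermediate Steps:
v = 1/4391 ≈ 0.00022774
24074/v = 24074/(1/4391) = 24074*4391 = 105708934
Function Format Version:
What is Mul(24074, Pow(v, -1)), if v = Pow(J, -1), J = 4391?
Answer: 105708934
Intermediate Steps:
v = Rational(1, 4391) (v = Pow(4391, -1) = Rational(1, 4391) ≈ 0.00022774)
Mul(24074, Pow(v, -1)) = Mul(24074, Pow(Rational(1, 4391), -1)) = Mul(24074, 4391) = 105708934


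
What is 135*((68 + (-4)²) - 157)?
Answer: -9855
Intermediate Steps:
135*((68 + (-4)²) - 157) = 135*((68 + 16) - 157) = 135*(84 - 157) = 135*(-73) = -9855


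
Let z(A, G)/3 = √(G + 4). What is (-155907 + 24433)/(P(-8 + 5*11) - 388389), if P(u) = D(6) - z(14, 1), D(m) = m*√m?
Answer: 131474/(3*(129463 + √5 - 2*√6)) ≈ 0.33852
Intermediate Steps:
z(A, G) = 3*√(4 + G) (z(A, G) = 3*√(G + 4) = 3*√(4 + G))
D(m) = m^(3/2)
P(u) = -3*√5 + 6*√6 (P(u) = 6^(3/2) - 3*√(4 + 1) = 6*√6 - 3*√5 = -3*√5 + 6*√6)
(-155907 + 24433)/(P(-8 + 5*11) - 388389) = (-155907 + 24433)/((-3*√5 + 6*√6) - 388389) = -131474/(-388389 - 3*√5 + 6*√6)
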